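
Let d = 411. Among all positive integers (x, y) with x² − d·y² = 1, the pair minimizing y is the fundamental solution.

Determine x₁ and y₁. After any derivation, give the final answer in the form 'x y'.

√411 = [20; 3,1,1,1,19,1,1,1,3,40, …], period ℓ=10 (even) → k=9
k=0  a_k=20  p_k/q_k = 20/1
k=1  a_k=3  p_k/q_k = 61/3
k=2  a_k=1  p_k/q_k = 81/4
k=3  a_k=1  p_k/q_k = 142/7
k=4  a_k=1  p_k/q_k = 223/11
k=5  a_k=19  p_k/q_k = 4379/216
k=6  a_k=1  p_k/q_k = 4602/227
k=7  a_k=1  p_k/q_k = 8981/443
k=8  a_k=1  p_k/q_k = 13583/670
k=9  a_k=3  p_k/q_k = 49730/2453
fundamental: x₁=49730, y₁=2453  (since 2473072900 − 411·6017209 = 1)

49730 2453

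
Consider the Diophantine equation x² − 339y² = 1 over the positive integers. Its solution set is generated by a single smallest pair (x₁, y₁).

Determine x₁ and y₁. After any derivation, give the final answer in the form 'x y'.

97970 5321

√339 → a₀=18, period (2,2,2,1,17,1,2,2,2,36); ℓ=10 even so k=9
step 0: (18, 1)  from 18·(1,0) + (0,1)
step 1: (37, 2)  from 2·(18,1) + (1,0)
step 2: (92, 5)  from 2·(37,2) + (18,1)
step 3: (221, 12)  from 2·(92,5) + (37,2)
step 4: (313, 17)  from 1·(221,12) + (92,5)
…
step 6: (5855, 318)  from 1·(5542,301) + (313,17)
step 7: (17252, 937)  from 2·(5855,318) + (5542,301)
step 8: (40359, 2192)  from 2·(17252,937) + (5855,318)
step 9: (97970, 5321)  from 2·(40359,2192) + (17252,937)
(x₁, y₁) = (97970, 5321);  97970² − 339·5321² = 1 ✓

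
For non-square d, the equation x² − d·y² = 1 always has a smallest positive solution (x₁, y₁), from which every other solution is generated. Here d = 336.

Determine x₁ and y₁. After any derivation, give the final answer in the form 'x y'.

√336 = [18; 3,36, …], period ℓ=2 (even) → k=1
k=0  a_k=18  p_k/q_k = 18/1
k=1  a_k=3  p_k/q_k = 55/3
(x₁, y₁) = (55, 3);  55² − 336·3² = 1 ✓

55 3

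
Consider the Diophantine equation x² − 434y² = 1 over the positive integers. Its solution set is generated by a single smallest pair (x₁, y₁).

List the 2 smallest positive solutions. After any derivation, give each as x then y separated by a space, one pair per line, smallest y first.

d=434: √d = [20; 1,4,1,40] (ℓ=4, even), read p_3/q_3
i=0: a=20 ⇒ p=20, q=1
i=1: a=1 ⇒ p=21, q=1
i=2: a=4 ⇒ p=104, q=5
i=3: a=1 ⇒ p=125, q=6
fundamental: x₁=125, y₁=6  (since 15625 − 434·36 = 1)
(125+6√434)^2 = 31249 + 1500√434

125 6
31249 1500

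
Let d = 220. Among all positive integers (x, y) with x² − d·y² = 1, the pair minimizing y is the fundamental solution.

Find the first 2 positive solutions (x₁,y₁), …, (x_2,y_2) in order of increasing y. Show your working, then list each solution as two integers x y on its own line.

89 6
15841 1068

√220 = [14; 1,4,1,28, …], period ℓ=4 (even) → k=3
step 0: (14, 1)  from 14·(1,0) + (0,1)
…
step 2: (74, 5)  from 4·(15,1) + (14,1)
step 3: (89, 6)  from 1·(74,5) + (15,1)
→ (89, 6).  Check: 89²=7921, 220·6²=7920, difference 1.
(x_2, y_2) = (89·89 + 220·6·6, 89·6 + 6·89) = (15841, 1068)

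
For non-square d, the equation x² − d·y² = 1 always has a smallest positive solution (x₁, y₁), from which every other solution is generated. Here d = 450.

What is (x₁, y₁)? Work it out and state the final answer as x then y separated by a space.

d=450: √d = [21; 4,1,2,4,2,1,4,42] (ℓ=8, even), read p_7/q_7
i=0: a=21 ⇒ p=21, q=1
…
i=2: a=1 ⇒ p=106, q=5
i=3: a=2 ⇒ p=297, q=14
i=4: a=4 ⇒ p=1294, q=61
…
i=6: a=1 ⇒ p=4179, q=197
i=7: a=4 ⇒ p=19601, q=924
fundamental: x₁=19601, y₁=924  (since 384199201 − 450·853776 = 1)

19601 924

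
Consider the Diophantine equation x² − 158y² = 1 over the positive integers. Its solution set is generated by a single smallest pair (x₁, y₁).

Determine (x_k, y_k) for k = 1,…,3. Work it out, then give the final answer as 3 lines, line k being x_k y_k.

[12; 1,1,3,12,3,1,1,24] for √158; ℓ=8 ⇒ convergent index 7
i=0: a=12 ⇒ p=12, q=1
…
i=6: a=1 ⇒ p=4412, q=351
i=7: a=1 ⇒ p=7743, q=616
fundamental: x₁=7743, y₁=616  (since 59954049 − 158·379456 = 1)
(7743+616√158)^2 = 119908097 + 9539376√158
(7743+616√158)^3 = 1856896782399 + 147726776120√158

7743 616
119908097 9539376
1856896782399 147726776120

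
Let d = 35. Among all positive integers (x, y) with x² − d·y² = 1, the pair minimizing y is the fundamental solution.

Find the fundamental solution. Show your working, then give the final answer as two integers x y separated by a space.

d=35: √d = [5; 1,10] (ℓ=2, even), read p_1/q_1
step 0: (5, 1)  from 5·(1,0) + (0,1)
step 1: (6, 1)  from 1·(5,1) + (1,0)
fundamental: x₁=6, y₁=1  (since 36 − 35·1 = 1)

6 1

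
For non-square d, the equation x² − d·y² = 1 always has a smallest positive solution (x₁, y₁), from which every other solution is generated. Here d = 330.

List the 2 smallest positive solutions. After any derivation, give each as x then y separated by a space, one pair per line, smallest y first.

√330 = [18; 6,36, …], period ℓ=2 (even) → k=1
i=0: a=18 ⇒ p=18, q=1
i=1: a=6 ⇒ p=109, q=6
fundamental: x₁=109, y₁=6  (since 11881 − 330·36 = 1)
n=2: (109,6)∘(109,6) = (109·109+330·6·6, 109·6+6·109) = (23761,1308)

109 6
23761 1308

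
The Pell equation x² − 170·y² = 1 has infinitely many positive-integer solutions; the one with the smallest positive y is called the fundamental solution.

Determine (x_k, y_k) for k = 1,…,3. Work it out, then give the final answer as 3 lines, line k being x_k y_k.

339 26
229841 17628
155831859 11951758

√170 → a₀=13, period (26); ℓ=1 odd so k=1
i=0: a=13 ⇒ p=13, q=1
i=1: a=26 ⇒ p=339, q=26
(x₁, y₁) = (339, 26);  339² − 170·26² = 1 ✓
(x_2, y_2) = (339·339 + 170·26·26, 339·26 + 26·339) = (229841, 17628)
(x_3, y_3) = (339·229841 + 170·26·17628, 339·17628 + 26·229841) = (155831859, 11951758)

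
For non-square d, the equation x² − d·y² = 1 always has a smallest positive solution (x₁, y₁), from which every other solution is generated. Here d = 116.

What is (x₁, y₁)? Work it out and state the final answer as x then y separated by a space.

[10; 1,3,2,1,4,1,2,3,1,20] for √116; ℓ=10 ⇒ convergent index 9
i=0: a=10 ⇒ p=10, q=1
i=1: a=1 ⇒ p=11, q=1
i=2: a=3 ⇒ p=43, q=4
i=3: a=2 ⇒ p=97, q=9
…
i=6: a=1 ⇒ p=797, q=74
…
i=8: a=3 ⇒ p=7550, q=701
i=9: a=1 ⇒ p=9801, q=910
(x₁, y₁) = (9801, 910);  9801² − 116·910² = 1 ✓

9801 910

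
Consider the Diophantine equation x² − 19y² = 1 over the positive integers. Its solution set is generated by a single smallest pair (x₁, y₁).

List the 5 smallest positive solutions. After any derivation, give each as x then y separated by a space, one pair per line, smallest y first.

[4; 2,1,3,1,2,8] for √19; ℓ=6 ⇒ convergent index 5
a_0=4:  p_0=4·1+0=4,  q_0=4·0+1=1
a_1=2:  p_1=2·4+1=9,  q_1=2·1+0=2
…
a_4=1:  p_4=1·48+13=61,  q_4=1·11+3=14
a_5=2:  p_5=2·61+48=170,  q_5=2·14+11=39
→ (170, 39).  Check: 170²=28900, 19·39²=28899, difference 1.
n=2: (170,39)∘(170,39) = (170·170+19·39·39, 170·39+39·170) = (57799,13260)
n=3: (57799,13260)∘(170,39) = (170·57799+19·39·13260, 170·13260+39·57799) = (19651490,4508361)
n=4: (19651490,4508361)∘(170,39) = (170·19651490+19·39·4508361, 170·4508361+39·19651490) = (6681448801,1532829480)
n=5: (6681448801,1532829480)∘(170,39) = (170·6681448801+19·39·1532829480, 170·1532829480+39·6681448801) = (2271672940850,521157514839)

170 39
57799 13260
19651490 4508361
6681448801 1532829480
2271672940850 521157514839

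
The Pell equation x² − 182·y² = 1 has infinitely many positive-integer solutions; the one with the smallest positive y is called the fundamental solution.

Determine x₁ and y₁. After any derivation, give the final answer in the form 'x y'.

27 2

√182 → a₀=13, period (2,26); ℓ=2 even so k=1
step 0: (13, 1)  from 13·(1,0) + (0,1)
step 1: (27, 2)  from 2·(13,1) + (1,0)
(x₁, y₁) = (27, 2);  27² − 182·2² = 1 ✓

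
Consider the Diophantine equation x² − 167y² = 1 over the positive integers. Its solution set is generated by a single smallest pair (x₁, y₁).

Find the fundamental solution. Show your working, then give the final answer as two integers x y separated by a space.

168 13

√167 = [12; 1,11,1,24, …], period ℓ=4 (even) → k=3
a_0=12:  p_0=12·1+0=12,  q_0=12·0+1=1
…
a_2=11:  p_2=11·13+12=155,  q_2=11·1+1=12
a_3=1:  p_3=1·155+13=168,  q_3=1·12+1=13
fundamental: x₁=168, y₁=13  (since 28224 − 167·169 = 1)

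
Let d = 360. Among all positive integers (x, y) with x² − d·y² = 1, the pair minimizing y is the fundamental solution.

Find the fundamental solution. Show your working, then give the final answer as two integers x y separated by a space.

[18; 1,36] for √360; ℓ=2 ⇒ convergent index 1
step 0: (18, 1)  from 18·(1,0) + (0,1)
step 1: (19, 1)  from 1·(18,1) + (1,0)
→ (19, 1).  Check: 19²=361, 360·1²=360, difference 1.

19 1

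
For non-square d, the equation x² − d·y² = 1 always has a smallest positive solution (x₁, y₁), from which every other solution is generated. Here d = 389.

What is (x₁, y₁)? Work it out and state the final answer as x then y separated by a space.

√389 = [19; 1,2,1,1,1,1,2,1,38, …], period ℓ=9 (odd) → k=17
a_0=19:  p_0=19·1+0=19,  q_0=19·0+1=1
a_1=1:  p_1=1·19+1=20,  q_1=1·1+0=1
…
a_4=1:  p_4=1·79+59=138,  q_4=1·4+3=7
a_5=1:  p_5=1·138+79=217,  q_5=1·7+4=11
…
a_7=2:  p_7=2·355+217=927,  q_7=2·18+11=47
a_8=1:  p_8=1·927+355=1282,  q_8=1·47+18=65
a_9=38:  p_9=38·1282+927=49643,  q_9=38·65+47=2517
…
a_15=1:  p_15=1·556329+353911=910240,  q_15=1·28207+17944=46151
a_16=2:  p_16=2·910240+556329=2376809,  q_16=2·46151+28207=120509
a_17=1:  p_17=1·2376809+910240=3287049,  q_17=1·120509+46151=166660
fundamental: x₁=3287049, y₁=166660  (since 10804691128401 − 389·27775555600 = 1)

3287049 166660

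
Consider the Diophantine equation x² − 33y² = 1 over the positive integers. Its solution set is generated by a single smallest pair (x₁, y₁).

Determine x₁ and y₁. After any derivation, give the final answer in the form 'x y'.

[5; 1,2,1,10] for √33; ℓ=4 ⇒ convergent index 3
k=0  a_k=5  p_k/q_k = 5/1
k=1  a_k=1  p_k/q_k = 6/1
k=2  a_k=2  p_k/q_k = 17/3
k=3  a_k=1  p_k/q_k = 23/4
fundamental: x₁=23, y₁=4  (since 529 − 33·16 = 1)

23 4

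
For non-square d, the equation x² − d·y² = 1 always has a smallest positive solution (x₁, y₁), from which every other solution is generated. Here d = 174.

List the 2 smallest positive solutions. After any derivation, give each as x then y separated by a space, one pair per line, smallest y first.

1451 110
4210801 319220

√174 = [13; 5,4,5,26, …], period ℓ=4 (even) → k=3
step 0: (13, 1)  from 13·(1,0) + (0,1)
step 1: (66, 5)  from 5·(13,1) + (1,0)
step 2: (277, 21)  from 4·(66,5) + (13,1)
step 3: (1451, 110)  from 5·(277,21) + (66,5)
→ (1451, 110).  Check: 1451²=2105401, 174·110²=2105400, difference 1.
n=2: (1451,110)∘(1451,110) = (1451·1451+174·110·110, 1451·110+110·1451) = (4210801,319220)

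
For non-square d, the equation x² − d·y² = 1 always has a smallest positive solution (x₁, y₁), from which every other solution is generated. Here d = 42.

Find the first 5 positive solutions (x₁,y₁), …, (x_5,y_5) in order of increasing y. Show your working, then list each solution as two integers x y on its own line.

13 2
337 52
8749 1350
227137 35048
5896813 909898

√42 → a₀=6, period (2,12); ℓ=2 even so k=1
step 0: (6, 1)  from 6·(1,0) + (0,1)
step 1: (13, 2)  from 2·(6,1) + (1,0)
fundamental: x₁=13, y₁=2  (since 169 − 42·4 = 1)
n=2: (13,2)∘(13,2) = (13·13+42·2·2, 13·2+2·13) = (337,52)
n=3: (337,52)∘(13,2) = (13·337+42·2·52, 13·52+2·337) = (8749,1350)
n=4: (8749,1350)∘(13,2) = (13·8749+42·2·1350, 13·1350+2·8749) = (227137,35048)
n=5: (227137,35048)∘(13,2) = (13·227137+42·2·35048, 13·35048+2·227137) = (5896813,909898)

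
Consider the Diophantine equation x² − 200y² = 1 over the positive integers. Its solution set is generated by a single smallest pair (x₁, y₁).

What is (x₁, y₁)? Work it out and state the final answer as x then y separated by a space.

√200 = [14; 7,28, …], period ℓ=2 (even) → k=1
k=0  a_k=14  p_k/q_k = 14/1
k=1  a_k=7  p_k/q_k = 99/7
(x₁, y₁) = (99, 7);  99² − 200·7² = 1 ✓

99 7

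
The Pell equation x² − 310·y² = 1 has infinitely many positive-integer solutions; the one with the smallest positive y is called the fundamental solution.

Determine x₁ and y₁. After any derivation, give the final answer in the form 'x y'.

848719 48204

d=310: √d = [17; 1,1,1,1,5,…,1,1,34] (ℓ=16, even), read p_15/q_15
a_0=17:  p_0=17·1+0=17,  q_0=17·0+1=1
a_1=1:  p_1=1·17+1=18,  q_1=1·1+0=1
a_2=1:  p_2=1·18+17=35,  q_2=1·1+1=2
…
a_4=1:  p_4=1·53+35=88,  q_4=1·3+2=5
a_5=5:  p_5=5·88+53=493,  q_5=5·5+3=28
a_6=3:  p_6=3·493+88=1567,  q_6=3·28+5=89
…
a_8=2:  p_8=2·2060+1567=5687,  q_8=2·117+89=323
a_9=1:  p_9=1·5687+2060=7747,  q_9=1·323+117=440
a_10=3:  p_10=3·7747+5687=28928,  q_10=3·440+323=1643
a_11=5:  p_11=5·28928+7747=152387,  q_11=5·1643+440=8655
a_12=1:  p_12=1·152387+28928=181315,  q_12=1·8655+1643=10298
a_13=1:  p_13=1·181315+152387=333702,  q_13=1·10298+8655=18953
a_14=1:  p_14=1·333702+181315=515017,  q_14=1·18953+10298=29251
a_15=1:  p_15=1·515017+333702=848719,  q_15=1·29251+18953=48204
fundamental: x₁=848719, y₁=48204  (since 720323940961 − 310·2323625616 = 1)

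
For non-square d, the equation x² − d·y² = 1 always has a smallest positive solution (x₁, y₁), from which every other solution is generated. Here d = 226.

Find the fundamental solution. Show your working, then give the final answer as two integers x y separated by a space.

451 30

√226 = [15; 30, …], period ℓ=1 (odd) → k=1
step 0: (15, 1)  from 15·(1,0) + (0,1)
step 1: (451, 30)  from 30·(15,1) + (1,0)
fundamental: x₁=451, y₁=30  (since 203401 − 226·900 = 1)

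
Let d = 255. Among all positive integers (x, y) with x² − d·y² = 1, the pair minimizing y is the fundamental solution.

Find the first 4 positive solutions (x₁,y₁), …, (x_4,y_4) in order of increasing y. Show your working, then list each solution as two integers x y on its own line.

16 1
511 32
16336 1023
522241 32704

√255 = [15; 1,30, …], period ℓ=2 (even) → k=1
step 0: (15, 1)  from 15·(1,0) + (0,1)
step 1: (16, 1)  from 1·(15,1) + (1,0)
fundamental: x₁=16, y₁=1  (since 256 − 255·1 = 1)
n=2: (16,1)∘(16,1) = (16·16+255·1·1, 16·1+1·16) = (511,32)
n=3: (511,32)∘(16,1) = (16·511+255·1·32, 16·32+1·511) = (16336,1023)
n=4: (16336,1023)∘(16,1) = (16·16336+255·1·1023, 16·1023+1·16336) = (522241,32704)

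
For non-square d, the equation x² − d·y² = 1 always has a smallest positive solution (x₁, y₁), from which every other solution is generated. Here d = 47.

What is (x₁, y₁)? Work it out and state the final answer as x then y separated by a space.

√47 → a₀=6, period (1,5,1,12); ℓ=4 even so k=3
step 0: (6, 1)  from 6·(1,0) + (0,1)
…
step 2: (41, 6)  from 5·(7,1) + (6,1)
step 3: (48, 7)  from 1·(41,6) + (7,1)
(x₁, y₁) = (48, 7);  48² − 47·7² = 1 ✓

48 7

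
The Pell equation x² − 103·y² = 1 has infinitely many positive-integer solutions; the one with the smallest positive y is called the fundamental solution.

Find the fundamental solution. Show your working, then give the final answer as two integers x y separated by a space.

√103 = [10; 6,1,2,1,1,9,1,1,2,1,6,20, …], period ℓ=12 (even) → k=11
a_0=10:  p_0=10·1+0=10,  q_0=10·0+1=1
…
a_3=2:  p_3=2·71+61=203,  q_3=2·7+6=20
…
a_5=1:  p_5=1·274+203=477,  q_5=1·27+20=47
a_6=9:  p_6=9·477+274=4567,  q_6=9·47+27=450
a_7=1:  p_7=1·4567+477=5044,  q_7=1·450+47=497
a_8=1:  p_8=1·5044+4567=9611,  q_8=1·497+450=947
a_9=2:  p_9=2·9611+5044=24266,  q_9=2·947+497=2391
a_10=1:  p_10=1·24266+9611=33877,  q_10=1·2391+947=3338
a_11=6:  p_11=6·33877+24266=227528,  q_11=6·3338+2391=22419
fundamental: x₁=227528, y₁=22419  (since 51768990784 − 103·502611561 = 1)

227528 22419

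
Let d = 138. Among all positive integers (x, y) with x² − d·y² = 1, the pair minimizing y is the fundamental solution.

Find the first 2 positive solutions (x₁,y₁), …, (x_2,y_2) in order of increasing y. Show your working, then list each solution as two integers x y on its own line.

√138 → a₀=11, period (1,2,1,22); ℓ=4 even so k=3
a_0=11:  p_0=11·1+0=11,  q_0=11·0+1=1
…
a_2=2:  p_2=2·12+11=35,  q_2=2·1+1=3
a_3=1:  p_3=1·35+12=47,  q_3=1·3+1=4
fundamental: x₁=47, y₁=4  (since 2209 − 138·16 = 1)
(x_2, y_2) = (47·47 + 138·4·4, 47·4 + 4·47) = (4417, 376)

47 4
4417 376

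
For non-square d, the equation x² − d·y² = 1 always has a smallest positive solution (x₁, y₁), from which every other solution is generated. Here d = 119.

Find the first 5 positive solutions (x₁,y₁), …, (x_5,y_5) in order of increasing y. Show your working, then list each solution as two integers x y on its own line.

√119 → a₀=10, period (1,9,1,20); ℓ=4 even so k=3
a_0=10:  p_0=10·1+0=10,  q_0=10·0+1=1
a_1=1:  p_1=1·10+1=11,  q_1=1·1+0=1
a_2=9:  p_2=9·11+10=109,  q_2=9·1+1=10
a_3=1:  p_3=1·109+11=120,  q_3=1·10+1=11
(x₁, y₁) = (120, 11);  120² − 119·11² = 1 ✓
(x_2, y_2) = (120·120 + 119·11·11, 120·11 + 11·120) = (28799, 2640)
(x_3, y_3) = (120·28799 + 119·11·2640, 120·2640 + 11·28799) = (6911640, 633589)
(x_4, y_4) = (120·6911640 + 119·11·633589, 120·633589 + 11·6911640) = (1658764801, 152058720)
(x_5, y_5) = (120·1658764801 + 119·11·152058720, 120·152058720 + 11·1658764801) = (398096640600, 36493459211)

120 11
28799 2640
6911640 633589
1658764801 152058720
398096640600 36493459211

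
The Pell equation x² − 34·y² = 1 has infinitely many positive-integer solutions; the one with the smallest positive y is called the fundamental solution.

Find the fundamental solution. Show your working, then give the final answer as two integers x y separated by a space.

35 6

[5; 1,4,1,10] for √34; ℓ=4 ⇒ convergent index 3
step 0: (5, 1)  from 5·(1,0) + (0,1)
…
step 2: (29, 5)  from 4·(6,1) + (5,1)
step 3: (35, 6)  from 1·(29,5) + (6,1)
(x₁, y₁) = (35, 6);  35² − 34·6² = 1 ✓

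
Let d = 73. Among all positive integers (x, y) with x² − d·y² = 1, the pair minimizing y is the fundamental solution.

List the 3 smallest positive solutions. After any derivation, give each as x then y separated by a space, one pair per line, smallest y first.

2281249 267000
10408194000001 1218186966000
47487364308614281249 5557975596000801000

[8; 1,1,5,5,1,1,16] for √73; ℓ=7 ⇒ convergent index 13
a_0=8:  p_0=8·1+0=8,  q_0=8·0+1=1
…
a_8=1:  p_8=1·17669+1068=18737,  q_8=1·2068+125=2193
…
a_12=1:  p_12=1·1040241+200767=1241008,  q_12=1·121751+23498=145249
a_13=1:  p_13=1·1241008+1040241=2281249,  q_13=1·145249+121751=267000
→ (2281249, 267000).  Check: 2281249²=5204097000001, 73·267000²=5204097000000, difference 1.
n=2: (2281249,267000)∘(2281249,267000) = (2281249·2281249+73·267000·267000, 2281249·267000+267000·2281249) = (10408194000001,1218186966000)
n=3: (10408194000001,1218186966000)∘(2281249,267000) = (2281249·10408194000001+73·267000·1218186966000, 2281249·1218186966000+267000·10408194000001) = (47487364308614281249,5557975596000801000)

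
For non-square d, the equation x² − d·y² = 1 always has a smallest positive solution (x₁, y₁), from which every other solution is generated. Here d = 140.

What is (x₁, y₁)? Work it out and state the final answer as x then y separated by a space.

√140 → a₀=11, period (1,4,1,22); ℓ=4 even so k=3
i=0: a=11 ⇒ p=11, q=1
…
i=2: a=4 ⇒ p=59, q=5
i=3: a=1 ⇒ p=71, q=6
fundamental: x₁=71, y₁=6  (since 5041 − 140·36 = 1)

71 6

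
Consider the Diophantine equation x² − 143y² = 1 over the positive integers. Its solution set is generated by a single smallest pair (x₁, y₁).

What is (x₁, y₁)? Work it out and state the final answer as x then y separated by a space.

√143 → a₀=11, period (1,22); ℓ=2 even so k=1
k=0  a_k=11  p_k/q_k = 11/1
k=1  a_k=1  p_k/q_k = 12/1
(x₁, y₁) = (12, 1);  12² − 143·1² = 1 ✓

12 1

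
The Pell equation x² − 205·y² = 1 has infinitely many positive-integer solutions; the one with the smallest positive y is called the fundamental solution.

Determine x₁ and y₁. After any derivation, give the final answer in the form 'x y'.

39689 2772

d=205: √d = [14; 3,6,1,4,1,6,3,28] (ℓ=8, even), read p_7/q_7
a_0=14:  p_0=14·1+0=14,  q_0=14·0+1=1
…
a_6=6:  p_6=6·1847+1532=12614,  q_6=6·129+107=881
a_7=3:  p_7=3·12614+1847=39689,  q_7=3·881+129=2772
fundamental: x₁=39689, y₁=2772  (since 1575216721 − 205·7683984 = 1)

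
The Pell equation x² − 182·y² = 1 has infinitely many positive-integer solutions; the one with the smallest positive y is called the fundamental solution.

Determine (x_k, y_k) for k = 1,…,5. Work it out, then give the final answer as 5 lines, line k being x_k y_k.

27 2
1457 108
78651 5830
4245697 314712
229188987 16988618

d=182: √d = [13; 2,26] (ℓ=2, even), read p_1/q_1
i=0: a=13 ⇒ p=13, q=1
i=1: a=2 ⇒ p=27, q=2
fundamental: x₁=27, y₁=2  (since 729 − 182·4 = 1)
n=2: (27,2)∘(27,2) = (27·27+182·2·2, 27·2+2·27) = (1457,108)
n=3: (1457,108)∘(27,2) = (27·1457+182·2·108, 27·108+2·1457) = (78651,5830)
n=4: (78651,5830)∘(27,2) = (27·78651+182·2·5830, 27·5830+2·78651) = (4245697,314712)
n=5: (4245697,314712)∘(27,2) = (27·4245697+182·2·314712, 27·314712+2·4245697) = (229188987,16988618)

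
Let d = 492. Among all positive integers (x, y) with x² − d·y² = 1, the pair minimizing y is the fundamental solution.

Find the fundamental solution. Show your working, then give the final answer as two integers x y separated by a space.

29767 1342

√492 = [22; 5,1,1,10,1,1,5,44, …], period ℓ=8 (even) → k=7
i=0: a=22 ⇒ p=22, q=1
i=1: a=5 ⇒ p=111, q=5
i=2: a=1 ⇒ p=133, q=6
i=3: a=1 ⇒ p=244, q=11
i=4: a=10 ⇒ p=2573, q=116
i=5: a=1 ⇒ p=2817, q=127
i=6: a=1 ⇒ p=5390, q=243
i=7: a=5 ⇒ p=29767, q=1342
→ (29767, 1342).  Check: 29767²=886074289, 492·1342²=886074288, difference 1.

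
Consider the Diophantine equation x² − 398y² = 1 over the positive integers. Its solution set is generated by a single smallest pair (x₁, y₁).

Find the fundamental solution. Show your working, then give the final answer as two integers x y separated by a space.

399 20

[19; 1,18,1,38] for √398; ℓ=4 ⇒ convergent index 3
i=0: a=19 ⇒ p=19, q=1
…
i=2: a=18 ⇒ p=379, q=19
i=3: a=1 ⇒ p=399, q=20
(x₁, y₁) = (399, 20);  399² − 398·20² = 1 ✓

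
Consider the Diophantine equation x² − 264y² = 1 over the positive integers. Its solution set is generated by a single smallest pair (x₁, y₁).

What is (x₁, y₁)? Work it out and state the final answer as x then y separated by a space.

[16; 4,32] for √264; ℓ=2 ⇒ convergent index 1
k=0  a_k=16  p_k/q_k = 16/1
k=1  a_k=4  p_k/q_k = 65/4
(x₁, y₁) = (65, 4);  65² − 264·4² = 1 ✓

65 4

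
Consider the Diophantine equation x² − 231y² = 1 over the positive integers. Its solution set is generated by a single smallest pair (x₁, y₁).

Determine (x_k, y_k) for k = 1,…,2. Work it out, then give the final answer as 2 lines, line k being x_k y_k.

√231 → a₀=15, period (5,30); ℓ=2 even so k=1
step 0: (15, 1)  from 15·(1,0) + (0,1)
step 1: (76, 5)  from 5·(15,1) + (1,0)
→ (76, 5).  Check: 76²=5776, 231·5²=5775, difference 1.
k=2:  x_2 = 76·76+231·5·5 = 11551,  y_2 = 76·5+5·76 = 760

76 5
11551 760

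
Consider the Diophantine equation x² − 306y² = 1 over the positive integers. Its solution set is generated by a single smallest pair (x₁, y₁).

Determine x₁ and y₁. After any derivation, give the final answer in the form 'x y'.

35 2

d=306: √d = [17; 2,34] (ℓ=2, even), read p_1/q_1
k=0  a_k=17  p_k/q_k = 17/1
k=1  a_k=2  p_k/q_k = 35/2
fundamental: x₁=35, y₁=2  (since 1225 − 306·4 = 1)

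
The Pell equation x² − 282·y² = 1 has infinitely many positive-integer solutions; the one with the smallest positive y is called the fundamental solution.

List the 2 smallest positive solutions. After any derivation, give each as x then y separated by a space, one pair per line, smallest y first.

√282 → a₀=16, period (1,3,1,4,1,3,1,32); ℓ=8 even so k=7
step 0: (16, 1)  from 16·(1,0) + (0,1)
step 1: (17, 1)  from 1·(16,1) + (1,0)
step 2: (67, 4)  from 3·(17,1) + (16,1)
…
step 5: (487, 29)  from 1·(403,24) + (84,5)
step 6: (1864, 111)  from 3·(487,29) + (403,24)
step 7: (2351, 140)  from 1·(1864,111) + (487,29)
→ (2351, 140).  Check: 2351²=5527201, 282·140²=5527200, difference 1.
(2351+140√282)^2 = 11054401 + 658280√282

2351 140
11054401 658280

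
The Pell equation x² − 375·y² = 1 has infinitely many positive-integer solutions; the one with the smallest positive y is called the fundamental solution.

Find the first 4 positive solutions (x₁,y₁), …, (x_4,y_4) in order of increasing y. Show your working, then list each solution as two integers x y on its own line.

d=375: √d = [19; 2,1,2,1,5,1,2,1,2,38] (ℓ=10, even), read p_9/q_9
k=0  a_k=19  p_k/q_k = 19/1
k=1  a_k=2  p_k/q_k = 39/2
…
k=5  a_k=5  p_k/q_k = 1220/63
k=6  a_k=1  p_k/q_k = 1433/74
…
k=8  a_k=1  p_k/q_k = 5519/285
k=9  a_k=2  p_k/q_k = 15124/781
(x₁, y₁) = (15124, 781);  15124² − 375·781² = 1 ✓
(15124+781√375)^2 = 457470751 + 23623688√375
(15124+781√375)^3 = 13837575261124 + 714569313843√375
(15124+781√375)^4 = 418558976041008001 + 21614292581499376√375

15124 781
457470751 23623688
13837575261124 714569313843
418558976041008001 21614292581499376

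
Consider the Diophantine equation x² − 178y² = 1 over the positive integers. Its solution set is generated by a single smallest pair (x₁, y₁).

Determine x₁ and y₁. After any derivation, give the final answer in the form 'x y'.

√178 → a₀=13, period (2,1,12,1,2,26); ℓ=6 even so k=5
step 0: (13, 1)  from 13·(1,0) + (0,1)
…
step 2: (40, 3)  from 1·(27,2) + (13,1)
step 3: (507, 38)  from 12·(40,3) + (27,2)
step 4: (547, 41)  from 1·(507,38) + (40,3)
step 5: (1601, 120)  from 2·(547,41) + (507,38)
fundamental: x₁=1601, y₁=120  (since 2563201 − 178·14400 = 1)

1601 120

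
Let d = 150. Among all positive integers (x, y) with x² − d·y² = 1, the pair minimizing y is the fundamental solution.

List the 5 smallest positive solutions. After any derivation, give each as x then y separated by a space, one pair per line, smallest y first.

49 4
4801 392
470449 38412
46099201 3763984
4517251249 368832020

d=150: √d = [12; 4,24] (ℓ=2, even), read p_1/q_1
step 0: (12, 1)  from 12·(1,0) + (0,1)
step 1: (49, 4)  from 4·(12,1) + (1,0)
(x₁, y₁) = (49, 4);  49² − 150·4² = 1 ✓
k=2:  x_2 = 49·49+150·4·4 = 4801,  y_2 = 49·4+4·49 = 392
k=3:  x_3 = 49·4801+150·4·392 = 470449,  y_3 = 49·392+4·4801 = 38412
k=4:  x_4 = 49·470449+150·4·38412 = 46099201,  y_4 = 49·38412+4·470449 = 3763984
k=5:  x_5 = 49·46099201+150·4·3763984 = 4517251249,  y_5 = 49·3763984+4·46099201 = 368832020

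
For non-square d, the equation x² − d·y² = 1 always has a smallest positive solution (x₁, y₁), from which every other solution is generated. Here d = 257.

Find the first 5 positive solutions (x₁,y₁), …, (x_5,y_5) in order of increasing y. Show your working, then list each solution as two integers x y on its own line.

[16; 32] for √257; ℓ=1 ⇒ convergent index 1
k=0  a_k=16  p_k/q_k = 16/1
k=1  a_k=32  p_k/q_k = 513/32
→ (513, 32).  Check: 513²=263169, 257·32²=263168, difference 1.
n=2: (513,32)∘(513,32) = (513·513+257·32·32, 513·32+32·513) = (526337,32832)
n=3: (526337,32832)∘(513,32) = (513·526337+257·32·32832, 513·32832+32·526337) = (540021249,33685600)
n=4: (540021249,33685600)∘(513,32) = (513·540021249+257·32·33685600, 513·33685600+32·540021249) = (554061275137,34561392768)
n=5: (554061275137,34561392768)∘(513,32) = (513·554061275137+257·32·34561392768, 513·34561392768+32·554061275137) = (568466328269313,35459955294368)

513 32
526337 32832
540021249 33685600
554061275137 34561392768
568466328269313 35459955294368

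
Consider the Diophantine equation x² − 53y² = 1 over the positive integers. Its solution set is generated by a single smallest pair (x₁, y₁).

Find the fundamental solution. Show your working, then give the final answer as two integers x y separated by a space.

√53 = [7; 3,1,1,3,14, …], period ℓ=5 (odd) → k=9
k=0  a_k=7  p_k/q_k = 7/1
…
k=2  a_k=1  p_k/q_k = 29/4
…
k=5  a_k=14  p_k/q_k = 2599/357
k=6  a_k=3  p_k/q_k = 7979/1096
k=7  a_k=1  p_k/q_k = 10578/1453
k=8  a_k=1  p_k/q_k = 18557/2549
k=9  a_k=3  p_k/q_k = 66249/9100
(x₁, y₁) = (66249, 9100);  66249² − 53·9100² = 1 ✓

66249 9100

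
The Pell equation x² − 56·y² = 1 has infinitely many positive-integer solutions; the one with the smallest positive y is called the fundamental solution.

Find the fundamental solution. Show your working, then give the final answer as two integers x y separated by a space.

15 2

[7; 2,14] for √56; ℓ=2 ⇒ convergent index 1
i=0: a=7 ⇒ p=7, q=1
i=1: a=2 ⇒ p=15, q=2
(x₁, y₁) = (15, 2);  15² − 56·2² = 1 ✓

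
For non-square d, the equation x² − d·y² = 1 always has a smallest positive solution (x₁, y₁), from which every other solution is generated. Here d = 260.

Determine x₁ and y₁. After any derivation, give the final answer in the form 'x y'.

129 8

√260 = [16; 8,32, …], period ℓ=2 (even) → k=1
i=0: a=16 ⇒ p=16, q=1
i=1: a=8 ⇒ p=129, q=8
→ (129, 8).  Check: 129²=16641, 260·8²=16640, difference 1.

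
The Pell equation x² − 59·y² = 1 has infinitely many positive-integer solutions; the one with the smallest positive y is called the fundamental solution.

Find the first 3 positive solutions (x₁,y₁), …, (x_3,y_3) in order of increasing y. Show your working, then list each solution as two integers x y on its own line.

[7; 1,2,7,2,1,14] for √59; ℓ=6 ⇒ convergent index 5
step 0: (7, 1)  from 7·(1,0) + (0,1)
step 1: (8, 1)  from 1·(7,1) + (1,0)
step 2: (23, 3)  from 2·(8,1) + (7,1)
…
step 4: (361, 47)  from 2·(169,22) + (23,3)
step 5: (530, 69)  from 1·(361,47) + (169,22)
(x₁, y₁) = (530, 69);  530² − 59·69² = 1 ✓
k=2:  x_2 = 530·530+59·69·69 = 561799,  y_2 = 530·69+69·530 = 73140
k=3:  x_3 = 530·561799+59·69·73140 = 595506410,  y_3 = 530·73140+69·561799 = 77528331

530 69
561799 73140
595506410 77528331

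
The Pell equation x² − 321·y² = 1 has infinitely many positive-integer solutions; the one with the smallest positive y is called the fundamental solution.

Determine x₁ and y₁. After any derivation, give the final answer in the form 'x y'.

[17; 1,10,1,34] for √321; ℓ=4 ⇒ convergent index 3
a_0=17:  p_0=17·1+0=17,  q_0=17·0+1=1
a_1=1:  p_1=1·17+1=18,  q_1=1·1+0=1
a_2=10:  p_2=10·18+17=197,  q_2=10·1+1=11
a_3=1:  p_3=1·197+18=215,  q_3=1·11+1=12
(x₁, y₁) = (215, 12);  215² − 321·12² = 1 ✓

215 12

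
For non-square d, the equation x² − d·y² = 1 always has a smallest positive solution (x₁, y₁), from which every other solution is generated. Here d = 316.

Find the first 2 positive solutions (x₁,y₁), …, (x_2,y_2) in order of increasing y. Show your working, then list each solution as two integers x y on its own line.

d=316: √d = [17; 1,3,2,8,2,3,1,34] (ℓ=8, even), read p_7/q_7
k=0  a_k=17  p_k/q_k = 17/1
…
k=6  a_k=3  p_k/q_k = 9937/559
k=7  a_k=1  p_k/q_k = 12799/720
→ (12799, 720).  Check: 12799²=163814401, 316·720²=163814400, difference 1.
k=2:  x_2 = 12799·12799+316·720·720 = 327628801,  y_2 = 12799·720+720·12799 = 18430560

12799 720
327628801 18430560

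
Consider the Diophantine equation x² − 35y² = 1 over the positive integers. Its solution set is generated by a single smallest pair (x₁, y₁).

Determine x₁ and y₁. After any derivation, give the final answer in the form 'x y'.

6 1

√35 → a₀=5, period (1,10); ℓ=2 even so k=1
i=0: a=5 ⇒ p=5, q=1
i=1: a=1 ⇒ p=6, q=1
(x₁, y₁) = (6, 1);  6² − 35·1² = 1 ✓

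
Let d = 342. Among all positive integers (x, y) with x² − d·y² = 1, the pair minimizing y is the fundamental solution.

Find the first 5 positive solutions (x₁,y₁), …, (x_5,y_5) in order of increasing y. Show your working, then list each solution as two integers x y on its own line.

37 2
2737 148
202501 10950
14982337 810152
1108490437 59940298

√342 → a₀=18, period (2,36); ℓ=2 even so k=1
i=0: a=18 ⇒ p=18, q=1
i=1: a=2 ⇒ p=37, q=2
→ (37, 2).  Check: 37²=1369, 342·2²=1368, difference 1.
n=2: (37,2)∘(37,2) = (37·37+342·2·2, 37·2+2·37) = (2737,148)
n=3: (2737,148)∘(37,2) = (37·2737+342·2·148, 37·148+2·2737) = (202501,10950)
n=4: (202501,10950)∘(37,2) = (37·202501+342·2·10950, 37·10950+2·202501) = (14982337,810152)
n=5: (14982337,810152)∘(37,2) = (37·14982337+342·2·810152, 37·810152+2·14982337) = (1108490437,59940298)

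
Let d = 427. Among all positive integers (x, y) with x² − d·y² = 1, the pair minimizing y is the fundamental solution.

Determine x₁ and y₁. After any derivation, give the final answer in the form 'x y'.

d=427: √d = [20; 1,1,1,40] (ℓ=4, even), read p_3/q_3
a_0=20:  p_0=20·1+0=20,  q_0=20·0+1=1
a_1=1:  p_1=1·20+1=21,  q_1=1·1+0=1
a_2=1:  p_2=1·21+20=41,  q_2=1·1+1=2
a_3=1:  p_3=1·41+21=62,  q_3=1·2+1=3
(x₁, y₁) = (62, 3);  62² − 427·3² = 1 ✓

62 3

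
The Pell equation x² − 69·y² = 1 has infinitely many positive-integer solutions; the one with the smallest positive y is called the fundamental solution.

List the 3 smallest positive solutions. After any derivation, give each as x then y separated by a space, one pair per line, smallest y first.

d=69: √d = [8; 3,3,1,4,1,3,3,16] (ℓ=8, even), read p_7/q_7
k=0  a_k=8  p_k/q_k = 8/1
…
k=2  a_k=3  p_k/q_k = 83/10
…
k=4  a_k=4  p_k/q_k = 515/62
…
k=6  a_k=3  p_k/q_k = 2384/287
k=7  a_k=3  p_k/q_k = 7775/936
(x₁, y₁) = (7775, 936);  7775² − 69·936² = 1 ✓
(7775+936√69)^2 = 120901249 + 14554800√69
(7775+936√69)^3 = 1880014414175 + 226327139064√69

7775 936
120901249 14554800
1880014414175 226327139064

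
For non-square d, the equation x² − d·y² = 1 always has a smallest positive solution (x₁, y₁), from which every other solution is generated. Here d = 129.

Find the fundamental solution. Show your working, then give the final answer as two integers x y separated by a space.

d=129: √d = [11; 2,1,3,1,6,1,3,1,2,22] (ℓ=10, even), read p_9/q_9
i=0: a=11 ⇒ p=11, q=1
i=1: a=2 ⇒ p=23, q=2
i=2: a=1 ⇒ p=34, q=3
…
i=5: a=6 ⇒ p=1079, q=95
…
i=7: a=3 ⇒ p=4793, q=422
i=8: a=1 ⇒ p=6031, q=531
i=9: a=2 ⇒ p=16855, q=1484
→ (16855, 1484).  Check: 16855²=284091025, 129·1484²=284091024, difference 1.

16855 1484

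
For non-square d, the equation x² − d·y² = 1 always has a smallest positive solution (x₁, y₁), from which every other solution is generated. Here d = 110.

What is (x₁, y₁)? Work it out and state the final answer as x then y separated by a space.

21 2

d=110: √d = [10; 2,20] (ℓ=2, even), read p_1/q_1
a_0=10:  p_0=10·1+0=10,  q_0=10·0+1=1
a_1=2:  p_1=2·10+1=21,  q_1=2·1+0=2
→ (21, 2).  Check: 21²=441, 110·2²=440, difference 1.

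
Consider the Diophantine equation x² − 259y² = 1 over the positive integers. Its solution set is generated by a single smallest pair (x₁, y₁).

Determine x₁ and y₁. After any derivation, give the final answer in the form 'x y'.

d=259: √d = [16; 10,1,2,3,4,3,2,1,10,32] (ℓ=10, even), read p_9/q_9
k=0  a_k=16  p_k/q_k = 16/1
k=1  a_k=10  p_k/q_k = 161/10
k=2  a_k=1  p_k/q_k = 177/11
k=3  a_k=2  p_k/q_k = 515/32
k=4  a_k=3  p_k/q_k = 1722/107
k=5  a_k=4  p_k/q_k = 7403/460
k=6  a_k=3  p_k/q_k = 23931/1487
…
k=8  a_k=1  p_k/q_k = 79196/4921
k=9  a_k=10  p_k/q_k = 847225/52644
→ (847225, 52644).  Check: 847225²=717790200625, 259·52644²=717790200624, difference 1.

847225 52644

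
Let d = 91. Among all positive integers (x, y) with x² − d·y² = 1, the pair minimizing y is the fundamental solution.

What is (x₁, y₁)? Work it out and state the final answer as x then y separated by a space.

√91 → a₀=9, period (1,1,5,1,5,1,1,18); ℓ=8 even so k=7
step 0: (9, 1)  from 9·(1,0) + (0,1)
…
step 2: (19, 2)  from 1·(10,1) + (9,1)
…
step 4: (124, 13)  from 1·(105,11) + (19,2)
…
step 6: (849, 89)  from 1·(725,76) + (124,13)
step 7: (1574, 165)  from 1·(849,89) + (725,76)
(x₁, y₁) = (1574, 165);  1574² − 91·165² = 1 ✓

1574 165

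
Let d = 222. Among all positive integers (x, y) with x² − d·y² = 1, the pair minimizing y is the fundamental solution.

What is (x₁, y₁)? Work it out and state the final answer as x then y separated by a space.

√222 = [14; 1,8,1,28, …], period ℓ=4 (even) → k=3
k=0  a_k=14  p_k/q_k = 14/1
k=1  a_k=1  p_k/q_k = 15/1
k=2  a_k=8  p_k/q_k = 134/9
k=3  a_k=1  p_k/q_k = 149/10
→ (149, 10).  Check: 149²=22201, 222·10²=22200, difference 1.

149 10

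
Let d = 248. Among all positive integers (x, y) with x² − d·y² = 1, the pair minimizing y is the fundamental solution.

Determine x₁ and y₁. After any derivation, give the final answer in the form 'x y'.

63 4

[15; 1,2,1,30] for √248; ℓ=4 ⇒ convergent index 3
i=0: a=15 ⇒ p=15, q=1
i=1: a=1 ⇒ p=16, q=1
i=2: a=2 ⇒ p=47, q=3
i=3: a=1 ⇒ p=63, q=4
fundamental: x₁=63, y₁=4  (since 3969 − 248·16 = 1)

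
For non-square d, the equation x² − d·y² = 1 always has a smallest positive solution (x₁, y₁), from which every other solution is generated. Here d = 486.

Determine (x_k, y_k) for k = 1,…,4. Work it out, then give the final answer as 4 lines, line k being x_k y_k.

√486 → a₀=22, period (22,44); ℓ=2 even so k=1
k=0  a_k=22  p_k/q_k = 22/1
k=1  a_k=22  p_k/q_k = 485/22
(x₁, y₁) = (485, 22);  485² − 486·22² = 1 ✓
(485+22√486)^2 = 470449 + 21340√486
(485+22√486)^3 = 456335045 + 20699778√486
(485+22√486)^4 = 442644523201 + 20078763320√486

485 22
470449 21340
456335045 20699778
442644523201 20078763320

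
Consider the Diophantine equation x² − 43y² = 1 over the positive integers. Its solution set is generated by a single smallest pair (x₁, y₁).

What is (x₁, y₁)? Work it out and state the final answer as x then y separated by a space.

3482 531

√43 = [6; 1,1,3,1,5,1,3,1,1,12, …], period ℓ=10 (even) → k=9
k=0  a_k=6  p_k/q_k = 6/1
…
k=3  a_k=3  p_k/q_k = 46/7
k=4  a_k=1  p_k/q_k = 59/9
k=5  a_k=5  p_k/q_k = 341/52
…
k=7  a_k=3  p_k/q_k = 1541/235
k=8  a_k=1  p_k/q_k = 1941/296
k=9  a_k=1  p_k/q_k = 3482/531
fundamental: x₁=3482, y₁=531  (since 12124324 − 43·281961 = 1)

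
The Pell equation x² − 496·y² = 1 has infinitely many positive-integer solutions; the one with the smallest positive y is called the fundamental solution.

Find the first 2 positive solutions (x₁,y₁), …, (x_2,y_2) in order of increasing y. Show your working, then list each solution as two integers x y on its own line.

4620799 207480
42703566796801 1917446753040

√496 = [22; 3,1,2,4,1,…,1,3,44, …], period ℓ=16 (even) → k=15
i=0: a=22 ⇒ p=22, q=1
i=1: a=3 ⇒ p=67, q=3
i=2: a=1 ⇒ p=89, q=4
i=3: a=2 ⇒ p=245, q=11
i=4: a=4 ⇒ p=1069, q=48
…
i=6: a=1 ⇒ p=2383, q=107
i=7: a=2 ⇒ p=6080, q=273
…
i=9: a=2 ⇒ p=35166, q=1579
…
i=12: a=4 ⇒ p=389209, q=17476
…
i=14: a=1 ⇒ p=1252502, q=56239
i=15: a=3 ⇒ p=4620799, q=207480
→ (4620799, 207480).  Check: 4620799²=21351783398401, 496·207480²=21351783398400, difference 1.
n=2: (4620799,207480)∘(4620799,207480) = (4620799·4620799+496·207480·207480, 4620799·207480+207480·4620799) = (42703566796801,1917446753040)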